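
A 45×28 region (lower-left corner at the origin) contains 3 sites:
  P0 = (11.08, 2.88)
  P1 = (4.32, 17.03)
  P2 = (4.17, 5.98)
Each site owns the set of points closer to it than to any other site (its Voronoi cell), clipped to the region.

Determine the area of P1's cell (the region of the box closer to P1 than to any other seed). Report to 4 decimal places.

1. box [0,45]×[0,28]: [(0, 0) (45, 0) (45, 28) (0, 28)]
2. ⊥bis P1·P0 via (7.7,9.955): [(0, 6.2764) (45, 27.7746) (45, 28) (0, 28)]  |A|=493.8511
3. ⊥bis P1·P2 via (4.245,11.505): [(0, 11.5626) (10.7594, 11.4166) (45, 27.7746) (45, 28) (0, 28)]  |A|=465.413
4. canonical 5-gon: [(0, 11.5626) (10.7594, 11.4166) (45, 27.7746) (45, 28) (0, 28)]
5. shoelace: 465.413

Area of P1's cell: 465.4130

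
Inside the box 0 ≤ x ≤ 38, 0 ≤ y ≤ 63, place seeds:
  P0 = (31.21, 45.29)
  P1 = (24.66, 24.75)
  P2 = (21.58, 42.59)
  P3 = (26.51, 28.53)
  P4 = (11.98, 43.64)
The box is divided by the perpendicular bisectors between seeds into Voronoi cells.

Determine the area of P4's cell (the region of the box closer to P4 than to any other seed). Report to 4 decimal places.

1. box [0,38]×[0,63]: [(0, 0) (38, 0) (38, 63) (0, 63)]
2. ⊥bis P4·P0 via (21.595,44.465): [(0, 0) (25.4102, 0) (20.0046, 63) (0, 63)]  |A|=1430.5688
3. ⊥bis P4·P1 via (18.32,34.195): [(0, 21.8976) (22.2499, 36.8329) (20.0046, 63) (0, 63)]  |A|=718.9924
4. ⊥bis P4·P2 via (16.78,43.115): [(0, 21.8976) (15.605, 32.3726) (18.9549, 63) (0, 63)]  |A|=610.9726
5. ⊥bis P4·P3 via (19.245,36.085): [(0, 21.8976) (14.8743, 31.882) (15.631, 32.6097) (18.9549, 63) (0, 63)]  |A|=610.8923
6. canonical 5-gon: [(0, 21.8976) (14.8743, 31.882) (15.631, 32.6097) (18.9549, 63) (0, 63)]
7. shoelace: 610.8923

Area of P4's cell: 610.8923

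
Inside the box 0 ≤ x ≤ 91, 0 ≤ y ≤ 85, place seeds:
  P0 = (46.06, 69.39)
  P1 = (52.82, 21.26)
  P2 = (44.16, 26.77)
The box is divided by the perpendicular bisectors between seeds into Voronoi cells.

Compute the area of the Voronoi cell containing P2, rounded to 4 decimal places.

1. box [0,91]×[0,85]: [(0, 0) (91, 0) (91, 85) (0, 85)]
2. ⊥bis P2·P0 via (45.11,48.08): [(0, 50.091) (0, 0) (91, 0) (91, 46.0342)]  |A|=4373.6979
3. ⊥bis P2·P1 via (48.49,24.015): [(63.286, 47.2697) (0, 50.091) (0, 0) (33.2102, 0)]  |A|=2369.9494
4. canonical 4-gon: [(63.286, 47.2697) (0, 50.091) (0, 0) (33.2102, 0)]
5. shoelace: 2369.9494

Area of P2's cell: 2369.9494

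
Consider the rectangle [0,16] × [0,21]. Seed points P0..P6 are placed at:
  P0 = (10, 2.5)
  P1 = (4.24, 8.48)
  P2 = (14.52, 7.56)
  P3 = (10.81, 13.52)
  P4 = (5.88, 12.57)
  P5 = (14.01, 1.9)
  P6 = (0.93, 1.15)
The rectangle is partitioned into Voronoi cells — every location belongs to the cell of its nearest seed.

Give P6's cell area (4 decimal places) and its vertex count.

1. box [0,16]×[0,21]: [(0, 0) (16, 0) (16, 21) (0, 21)]
2. ⊥bis P6·P0 via (5.465,1.825): [(0, 0) (5.7366, 0) (2.6109, 21) (0, 21)]  |A|=87.6496
3. ⊥bis P6·P1 via (2.585,4.815): [(0, 5.9823) (0, 0) (5.7366, 0) (5.1954, 3.6362)]  |A|=25.9701
4. ⊥bis P6·P2 via (7.725,4.355): [(0, 5.9823) (0, 0) (5.7366, 0) (5.1954, 3.6362)]  |A|=25.9701
5. ⊥bis P6·P3 via (5.87,7.335): [(0, 5.9823) (0, 0) (5.7366, 0) (5.1954, 3.6362)]  |A|=25.9701
6. ⊥bis P6·P4 via (3.405,6.86): [(0, 5.9823) (0, 0) (5.7366, 0) (5.1954, 3.6362)]  |A|=25.9701
7. ⊥bis P6·P5 via (7.47,1.525): [(0, 5.9823) (0, 0) (5.7366, 0) (5.1954, 3.6362)]  |A|=25.9701
8. canonical 4-gon: [(0, 5.9823) (0, 0) (5.7366, 0) (5.1954, 3.6362)]
9. shoelace: 25.9701

Area of P6's cell: 25.9701 (4 vertices)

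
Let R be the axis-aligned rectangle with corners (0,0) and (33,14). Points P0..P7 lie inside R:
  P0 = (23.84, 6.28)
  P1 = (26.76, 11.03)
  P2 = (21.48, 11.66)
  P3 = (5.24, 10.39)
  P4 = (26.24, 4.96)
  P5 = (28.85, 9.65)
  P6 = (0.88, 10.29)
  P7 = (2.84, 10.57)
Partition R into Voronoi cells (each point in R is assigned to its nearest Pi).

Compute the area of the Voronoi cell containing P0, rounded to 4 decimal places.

1. box [0,33]×[0,14]: [(0, 0) (33, 0) (33, 14) (0, 14)]
2. ⊥bis P0·P1 via (25.3,8.655): [(0, 0) (33, 0) (33, 3.9215) (16.6052, 14) (0, 14)]  |A|=379.3828
3. ⊥bis P0·P2 via (22.66,8.97): [(2.2114, 0) (33, 0) (33, 3.9215) (23.9016, 9.5146)]  |A|=164.3109
4. ⊥bis P0·P3 via (14.54,8.335): [(13.8238, 5.0939) (12.6982, 0) (33, 0) (33, 3.9215) (23.9016, 9.5146)]  |A|=137.6015
5. ⊥bis P0·P4 via (25.04,5.62): [(13.8238, 5.0939) (12.6982, 0) (21.949, 0) (26.3532, 8.0076) (23.9016, 9.5146)]  |A|=80.3228
6. ⊥bis P0·P5 via (26.345,7.965): [(13.8238, 5.0939) (12.6982, 0) (21.949, 0) (26.3366, 7.9775) (26.2904, 8.0462) (23.9016, 9.5146)]  |A|=80.3215
7. ⊥bis P0·P6 via (12.36,8.285): [(13.8238, 5.0939) (12.6982, 0) (21.949, 0) (26.3366, 7.9775) (26.2904, 8.0462) (23.9016, 9.5146)]  |A|=80.3215
8. ⊥bis P0·P7 via (13.34,8.425): [(13.8238, 5.0939) (12.6982, 0) (21.949, 0) (26.3366, 7.9775) (26.2904, 8.0462) (23.9016, 9.5146)]  |A|=80.3215
9. canonical 6-gon: [(13.8238, 5.0939) (12.6982, 0) (21.949, 0) (26.3366, 7.9775) (26.2904, 8.0462) (23.9016, 9.5146)]
10. shoelace: 80.3215

Area of P0's cell: 80.3215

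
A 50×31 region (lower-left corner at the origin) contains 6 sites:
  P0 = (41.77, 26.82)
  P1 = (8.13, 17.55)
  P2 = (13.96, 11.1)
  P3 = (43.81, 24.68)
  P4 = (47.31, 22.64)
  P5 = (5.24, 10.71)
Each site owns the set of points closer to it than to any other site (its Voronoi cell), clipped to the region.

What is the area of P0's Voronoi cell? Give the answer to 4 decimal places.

1. box [0,50]×[0,31]: [(0, 0) (50, 0) (50, 31) (0, 31)]
2. ⊥bis P0·P1 via (24.95,22.185): [(31.0634, 0) (50, 0) (50, 31) (22.5209, 31)]  |A|=719.4433
3. ⊥bis P0·P2 via (27.865,18.96): [(23.9113, 25.9545) (38.5824, 0) (50, 0) (50, 31) (22.5209, 31)]  |A|=621.8673
4. ⊥bis P0·P3 via (42.79,25.75): [(23.9113, 25.9545) (30.597, 14.1268) (48.2974, 31) (22.5209, 31)]  |A|=226.1098
5. ⊥bis P0·P4 via (44.54,24.73): [(23.9113, 25.9545) (30.597, 14.1268) (48.2974, 31) (22.5209, 31)]  |A|=226.1098
6. ⊥bis P0·P5 via (23.505,18.765): [(23.9113, 25.9545) (30.597, 14.1268) (48.2974, 31) (22.5209, 31)]  |A|=226.1098
7. canonical 4-gon: [(23.9113, 25.9545) (30.597, 14.1268) (48.2974, 31) (22.5209, 31)]
8. shoelace: 226.1098

Area of P0's cell: 226.1098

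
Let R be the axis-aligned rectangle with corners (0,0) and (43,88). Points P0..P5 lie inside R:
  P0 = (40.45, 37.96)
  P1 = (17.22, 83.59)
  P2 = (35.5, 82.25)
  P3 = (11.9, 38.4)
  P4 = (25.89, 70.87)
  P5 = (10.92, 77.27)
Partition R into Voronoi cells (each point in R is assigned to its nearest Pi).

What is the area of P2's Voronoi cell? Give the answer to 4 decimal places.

Area of P2's cell: 245.6640

1. box [0,43]×[0,88]: [(0, 0) (43, 0) (43, 88) (0, 88)]
2. ⊥bis P2·P0 via (37.975,60.105): [(0, 55.8608) (43, 60.6666) (43, 88) (0, 88)]  |A|=1278.661
3. ⊥bis P2·P1 via (26.36,82.92): [(24.5778, 58.6077) (43, 60.6666) (43, 88) (26.7324, 88)]  |A|=490.8419
4. ⊥bis P2·P3 via (23.7,60.325): [(24.6656, 59.8053) (26.4931, 58.8217) (43, 60.6666) (43, 88) (26.7324, 88)]  |A|=489.7044
5. ⊥bis P2·P4 via (30.695,76.56): [(26.1737, 80.3781) (43, 66.1689) (43, 88) (26.7324, 88)]  |A|=245.664
6. ⊥bis P2·P5 via (23.21,79.76): [(26.1737, 80.3781) (43, 66.1689) (43, 88) (26.7324, 88)]  |A|=245.664
7. canonical 4-gon: [(26.1737, 80.3781) (43, 66.1689) (43, 88) (26.7324, 88)]
8. shoelace: 245.664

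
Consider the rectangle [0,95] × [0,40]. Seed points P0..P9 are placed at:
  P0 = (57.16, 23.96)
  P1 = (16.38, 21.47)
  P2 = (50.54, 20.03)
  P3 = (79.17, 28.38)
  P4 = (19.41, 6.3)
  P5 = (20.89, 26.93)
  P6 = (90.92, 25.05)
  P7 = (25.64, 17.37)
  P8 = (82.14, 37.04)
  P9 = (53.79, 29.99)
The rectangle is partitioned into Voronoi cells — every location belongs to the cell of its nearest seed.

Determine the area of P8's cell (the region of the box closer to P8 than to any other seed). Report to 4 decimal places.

Area of P8's cell: 166.6870

1. box [0,95]×[0,40]: [(0, 0) (95, 0) (95, 40) (0, 40)]
2. ⊥bis P8·P0 via (69.65,30.5): [(85.6204, 0) (95, 0) (95, 40) (64.6756, 40)]  |A|=794.0801
3. ⊥bis P8·P1 via (49.26,29.255): [(85.6204, 0) (95, 0) (95, 40) (64.6756, 40)]  |A|=794.0801
4. ⊥bis P8·P2 via (66.34,28.535): [(85.6204, 0) (95, 0) (95, 40) (64.6756, 40)]  |A|=794.0801
5. ⊥bis P8·P3 via (80.655,32.71): [(65.8307, 37.7941) (95, 27.7903) (95, 40) (64.6756, 40)]  |A|=211.5208
6. ⊥bis P8·P4 via (50.775,21.67): [(65.8307, 37.7941) (95, 27.7903) (95, 40) (64.6756, 40)]  |A|=211.5208
7. ⊥bis P8·P5 via (51.515,31.985): [(65.8307, 37.7941) (95, 27.7903) (95, 40) (64.6756, 40)]  |A|=211.5208
8. ⊥bis P8·P6 via (86.53,31.045): [(65.8307, 37.7941) (86.2046, 30.8067) (95, 37.2474) (95, 40) (64.6756, 40)]  |A|=169.9314
9. ⊥bis P8·P7 via (53.89,27.205): [(65.8307, 37.7941) (86.2046, 30.8067) (95, 37.2474) (95, 40) (64.6756, 40)]  |A|=169.9314
10. ⊥bis P8·P9 via (67.965,33.515): [(67.0007, 37.3928) (86.2046, 30.8067) (95, 37.2474) (95, 40) (66.3523, 40)]  |A|=166.687
11. canonical 5-gon: [(67.0007, 37.3928) (86.2046, 30.8067) (95, 37.2474) (95, 40) (66.3523, 40)]
12. shoelace: 166.687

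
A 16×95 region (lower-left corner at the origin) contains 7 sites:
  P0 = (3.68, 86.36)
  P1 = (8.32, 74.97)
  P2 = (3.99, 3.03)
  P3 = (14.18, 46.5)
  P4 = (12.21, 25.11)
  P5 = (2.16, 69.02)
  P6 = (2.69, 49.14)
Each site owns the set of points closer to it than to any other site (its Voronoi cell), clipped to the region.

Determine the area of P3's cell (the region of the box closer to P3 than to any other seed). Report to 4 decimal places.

1. box [0,16]×[0,95]: [(0, 0) (16, 0) (16, 95) (0, 95)]
2. ⊥bis P3·P0 via (8.93,66.43): [(0, 64.0776) (0, 0) (16, 0) (16, 68.2924)]  |A|=1058.9603
3. ⊥bis P3·P1 via (11.25,60.735): [(0, 58.4194) (0, 0) (16, 0) (16, 61.7127)]  |A|=961.0568
4. ⊥bis P3·P2 via (9.085,24.765): [(0, 58.4194) (0, 26.8947) (16, 23.144) (16, 61.7127)]  |A|=560.7474
5. ⊥bis P3·P4 via (13.195,35.805): [(0, 58.4194) (0, 37.0202) (16, 35.5467) (16, 61.7127)]  |A|=380.5215
6. ⊥bis P3·P5 via (8.17,57.76): [(15.3091, 61.5705) (0, 53.3993) (0, 37.0202) (16, 35.5467) (16, 61.7127)]  |A|=342.0947
7. ⊥bis P3·P6 via (8.435,47.82): [(15.3091, 61.5705) (11.0751, 59.3106) (5.8302, 36.4833) (16, 35.5467) (16, 61.7127)]  |A|=183.4423
8. canonical 5-gon: [(15.3091, 61.5705) (11.0751, 59.3106) (5.8302, 36.4833) (16, 35.5467) (16, 61.7127)]
9. shoelace: 183.4423

Area of P3's cell: 183.4423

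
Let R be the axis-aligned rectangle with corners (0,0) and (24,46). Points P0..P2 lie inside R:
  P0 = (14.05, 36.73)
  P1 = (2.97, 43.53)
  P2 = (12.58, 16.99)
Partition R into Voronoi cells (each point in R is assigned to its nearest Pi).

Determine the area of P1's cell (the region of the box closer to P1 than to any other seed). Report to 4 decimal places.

Area of P1's cell: 118.9779

1. box [0,24]×[0,46]: [(0, 0) (24, 0) (24, 46) (0, 46)]
2. ⊥bis P1·P0 via (8.51,40.13): [(0, 26.2637) (12.1125, 46) (0, 46)]  |A|=119.5282
3. ⊥bis P1·P2 via (7.775,30.26): [(0, 27.4447) (0.9319, 27.7821) (12.1125, 46) (0, 46)]  |A|=118.9779
4. canonical 4-gon: [(0, 27.4447) (0.9319, 27.7821) (12.1125, 46) (0, 46)]
5. shoelace: 118.9779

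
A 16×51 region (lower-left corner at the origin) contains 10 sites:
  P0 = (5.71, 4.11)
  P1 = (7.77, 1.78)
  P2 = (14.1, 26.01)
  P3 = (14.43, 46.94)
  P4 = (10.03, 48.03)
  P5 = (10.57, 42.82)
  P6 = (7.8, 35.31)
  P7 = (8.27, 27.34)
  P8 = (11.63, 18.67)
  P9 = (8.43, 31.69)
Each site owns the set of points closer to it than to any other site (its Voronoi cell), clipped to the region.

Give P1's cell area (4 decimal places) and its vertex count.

Area of P1's cell: 67.6064 (4 vertices)

1. box [0,16]×[0,51]: [(0, 0) (16, 0) (16, 51) (0, 51)]
2. ⊥bis P1·P0 via (6.74,2.945): [(3.409, 0) (16, 0) (16, 11.132)]  |A|=70.0812
3. ⊥bis P1·P2 via (10.935,13.895): [(3.409, 0) (16, 0) (16, 11.132)]  |A|=70.0812
4. ⊥bis P1·P3 via (11.1,24.36): [(3.409, 0) (16, 0) (16, 11.132)]  |A|=70.0812
5. ⊥bis P1·P4 via (8.9,24.905): [(3.409, 0) (16, 0) (16, 11.132)]  |A|=70.0812
6. ⊥bis P1·P5 via (9.17,22.3): [(3.409, 0) (16, 0) (16, 11.132)]  |A|=70.0812
7. ⊥bis P1·P6 via (7.785,18.545): [(3.409, 0) (16, 0) (16, 11.132)]  |A|=70.0812
8. ⊥bis P1·P7 via (8.02,14.56): [(3.409, 0) (16, 0) (16, 11.132)]  |A|=70.0812
9. ⊥bis P1·P8 via (9.7,10.225): [(13.8909, 9.2672) (3.409, 0) (16, 0) (16, 8.7852)]  |A|=67.6064
10. ⊥bis P1·P9 via (8.1,16.735): [(13.8909, 9.2672) (3.409, 0) (16, 0) (16, 8.7852)]  |A|=67.6064
11. canonical 4-gon: [(13.8909, 9.2672) (3.409, 0) (16, 0) (16, 8.7852)]
12. shoelace: 67.6064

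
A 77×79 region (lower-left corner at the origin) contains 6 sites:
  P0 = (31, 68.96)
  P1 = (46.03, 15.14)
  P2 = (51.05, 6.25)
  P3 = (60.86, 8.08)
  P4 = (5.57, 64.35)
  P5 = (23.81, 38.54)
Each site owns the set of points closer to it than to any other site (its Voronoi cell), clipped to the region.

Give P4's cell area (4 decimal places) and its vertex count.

Area of P4's cell: 574.6116 (4 vertices)

1. box [0,77]×[0,79]: [(0, 0) (77, 0) (77, 79) (0, 79)]
2. ⊥bis P4·P0 via (18.285,66.655): [(0, 0) (30.3683, 0) (16.0471, 79) (0, 79)]  |A|=1833.4092
3. ⊥bis P4·P1 via (25.8,39.745): [(0, 18.5325) (23.5053, 37.8583) (16.0471, 79) (0, 79)]  |A|=1040.7558
4. ⊥bis P4·P2 via (28.31,35.3): [(0, 18.5325) (23.5053, 37.8583) (16.0471, 79) (0, 79)]  |A|=1040.7558
5. ⊥bis P4·P3 via (33.215,36.215): [(0, 18.5325) (23.5053, 37.8583) (16.0471, 79) (0, 79)]  |A|=1040.7558
6. ⊥bis P4·P5 via (14.69,51.445): [(0, 41.0635) (20.3209, 55.4244) (16.0471, 79) (0, 79)]  |A|=574.6116
7. canonical 4-gon: [(0, 41.0635) (20.3209, 55.4244) (16.0471, 79) (0, 79)]
8. shoelace: 574.6116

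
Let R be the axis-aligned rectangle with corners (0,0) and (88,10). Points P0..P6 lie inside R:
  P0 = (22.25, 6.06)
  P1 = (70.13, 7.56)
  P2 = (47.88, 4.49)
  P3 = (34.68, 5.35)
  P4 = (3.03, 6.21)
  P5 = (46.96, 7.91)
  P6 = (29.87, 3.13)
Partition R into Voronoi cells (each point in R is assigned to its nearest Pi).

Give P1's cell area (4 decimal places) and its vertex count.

Area of P1's cell: 288.4866 (5 vertices)

1. box [0,88]×[0,10]: [(0, 0) (88, 0) (88, 10) (0, 10)]
2. ⊥bis P1·P0 via (46.19,6.81): [(46.4033, 0) (88, 0) (88, 10) (46.0901, 10)]  |A|=417.533
3. ⊥bis P1·P2 via (59.005,6.025): [(59.8363, 0) (88, 0) (88, 10) (58.4565, 10)]  |A|=288.5357
4. ⊥bis P1·P3 via (52.405,6.455): [(59.8363, 0) (88, 0) (88, 10) (58.4565, 10)]  |A|=288.5357
5. ⊥bis P1·P4 via (36.58,6.885): [(59.8363, 0) (88, 0) (88, 10) (58.4565, 10)]  |A|=288.5357
6. ⊥bis P1·P5 via (58.545,7.735): [(58.5671, 9.1986) (59.8363, 0) (88, 0) (88, 10) (58.5792, 10)]  |A|=288.4866
7. ⊥bis P1·P6 via (50,5.345): [(58.5671, 9.1986) (59.8363, 0) (88, 0) (88, 10) (58.5792, 10)]  |A|=288.4866
8. canonical 5-gon: [(58.5671, 9.1986) (59.8363, 0) (88, 0) (88, 10) (58.5792, 10)]
9. shoelace: 288.4866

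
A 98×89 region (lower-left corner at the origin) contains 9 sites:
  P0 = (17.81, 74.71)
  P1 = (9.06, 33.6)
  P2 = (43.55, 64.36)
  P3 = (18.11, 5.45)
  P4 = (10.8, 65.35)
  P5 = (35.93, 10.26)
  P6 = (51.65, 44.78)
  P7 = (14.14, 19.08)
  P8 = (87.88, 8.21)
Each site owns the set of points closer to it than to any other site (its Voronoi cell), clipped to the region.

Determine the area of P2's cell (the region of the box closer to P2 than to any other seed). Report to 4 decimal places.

Area of P2's cell: 1842.4324

1. box [0,98]×[0,89]: [(0, 0) (98, 0) (98, 89) (0, 89)]
2. ⊥bis P2·P0 via (30.68,69.535): [(2.7201, 0) (98, 0) (98, 89) (38.5068, 89)]  |A|=6887.4004
3. ⊥bis P2·P1 via (26.305,48.98): [(23.6237, 51.9864) (69.9879, 0) (98, 0) (98, 89) (38.5068, 89)]  |A|=5138.8947
4. ⊥bis P2·P3 via (30.83,34.905): [(23.6237, 51.9864) (43.8864, 29.2667) (98, 5.898) (98, 89) (38.5068, 89)]  |A|=4569.4052
5. ⊥bis P2·P4 via (27.175,64.855): [(27.0431, 60.4901) (26.6823, 48.5569) (43.8864, 29.2667) (98, 5.898) (98, 89) (38.5068, 89)]  |A|=4550.5373
6. ⊥bis P2·P5 via (39.74,37.31): [(27.0431, 60.4901) (26.6823, 48.5569) (36.278, 37.7976) (98, 29.1041) (98, 89) (38.5068, 89)]  |A|=3692.4524
7. ⊥bis P2·P6 via (47.6,54.57): [(27.0431, 60.4901) (26.6823, 48.5569) (28.4024, 46.6282) (98, 75.4198) (98, 89) (38.5068, 89)]  |A|=1842.4324
8. ⊥bis P2·P7 via (28.845,41.72): [(27.0431, 60.4901) (26.6823, 48.5569) (28.4024, 46.6282) (98, 75.4198) (98, 89) (38.5068, 89)]  |A|=1842.4324
9. ⊥bis P2·P8 via (65.715,36.285): [(27.0431, 60.4901) (26.6823, 48.5569) (28.4024, 46.6282) (98, 75.4198) (98, 89) (38.5068, 89)]  |A|=1842.4324
10. canonical 6-gon: [(27.0431, 60.4901) (26.6823, 48.5569) (28.4024, 46.6282) (98, 75.4198) (98, 89) (38.5068, 89)]
11. shoelace: 1842.4324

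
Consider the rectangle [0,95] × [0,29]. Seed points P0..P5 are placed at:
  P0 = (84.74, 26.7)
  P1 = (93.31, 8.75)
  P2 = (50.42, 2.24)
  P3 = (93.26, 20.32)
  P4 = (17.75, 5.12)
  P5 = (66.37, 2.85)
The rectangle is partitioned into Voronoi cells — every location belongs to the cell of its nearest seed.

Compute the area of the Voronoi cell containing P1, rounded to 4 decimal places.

Area of P1's cell: 220.5518

1. box [0,95]×[0,29]: [(0, 0) (95, 0) (95, 29) (0, 29)]
2. ⊥bis P1·P0 via (89.025,17.725): [(51.8997, 0) (95, 0) (95, 20.5777)]  |A|=443.4522
3. ⊥bis P1·P2 via (71.865,5.495): [(71.2936, 9.2594) (72.6991, 0) (95, 0) (95, 20.5777)]  |A|=347.1577
4. ⊥bis P1·P3 via (93.285,14.535): [(82.2436, 14.4873) (71.2936, 9.2594) (72.6991, 0) (95, 0) (95, 14.5424)]  |A|=308.6633
5. ⊥bis P1·P4 via (55.53,6.935): [(82.2436, 14.4873) (71.2936, 9.2594) (72.6991, 0) (95, 0) (95, 14.5424)]  |A|=308.6633
6. ⊥bis P1·P5 via (79.84,5.8): [(82.2436, 14.4873) (78.3451, 12.626) (81.1102, 0) (95, 0) (95, 14.5424)]  |A|=220.5518
7. canonical 5-gon: [(82.2436, 14.4873) (78.3451, 12.626) (81.1102, 0) (95, 0) (95, 14.5424)]
8. shoelace: 220.5518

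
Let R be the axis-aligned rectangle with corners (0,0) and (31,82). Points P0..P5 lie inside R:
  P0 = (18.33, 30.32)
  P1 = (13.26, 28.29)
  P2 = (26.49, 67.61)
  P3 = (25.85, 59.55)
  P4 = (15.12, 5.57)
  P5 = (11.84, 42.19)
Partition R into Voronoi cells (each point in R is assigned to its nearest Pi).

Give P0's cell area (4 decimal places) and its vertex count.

Area of P0's cell: 339.5072 (5 vertices)

1. box [0,31]×[0,82]: [(0, 0) (31, 0) (31, 82) (0, 82)]
2. ⊥bis P0·P1 via (15.795,29.305): [(0, 68.7536) (27.5286, 0) (31, 0) (31, 82) (0, 82)]  |A|=1595.6562
3. ⊥bis P0·P2 via (22.41,48.965): [(6.5321, 52.4395) (27.5286, 0) (31, 0) (31, 47.0853)]  |A|=667.0599
4. ⊥bis P0·P3 via (22.09,44.935): [(8.0952, 48.5354) (27.5286, 0) (31, 0) (31, 42.6427)]  |A|=572.6046
5. ⊥bis P0·P4 via (16.725,17.945): [(8.0952, 48.5354) (20.5417, 17.45) (31, 16.0936) (31, 42.6427)]  |A|=458.1604
6. ⊥bis P0·P5 via (15.085,36.255): [(28.1221, 43.3831) (13.3845, 35.3253) (20.5417, 17.45) (31, 16.0936) (31, 42.6427)]  |A|=339.5072
7. canonical 5-gon: [(28.1221, 43.3831) (13.3845, 35.3253) (20.5417, 17.45) (31, 16.0936) (31, 42.6427)]
8. shoelace: 339.5072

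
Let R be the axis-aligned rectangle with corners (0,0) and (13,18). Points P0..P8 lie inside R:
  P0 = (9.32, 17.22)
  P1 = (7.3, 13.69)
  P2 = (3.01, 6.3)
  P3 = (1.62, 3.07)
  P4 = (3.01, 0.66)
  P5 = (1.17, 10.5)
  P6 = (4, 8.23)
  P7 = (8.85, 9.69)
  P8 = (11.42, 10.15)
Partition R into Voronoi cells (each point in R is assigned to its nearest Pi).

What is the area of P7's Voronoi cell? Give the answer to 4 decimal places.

1. box [0,13]×[0,18]: [(0, 0) (13, 0) (13, 18) (0, 18)]
2. ⊥bis P7·P0 via (9.085,13.455): [(0, 14.0221) (0, 0) (13, 0) (13, 13.2106)]  |A|=177.0125
3. ⊥bis P7·P1 via (8.075,11.69): [(12.1381, 13.2644) (0, 8.5609) (0, 0) (13, 0) (13, 13.2106)]  |A|=143.8688
4. ⊥bis P7·P2 via (5.93,7.995): [(12.1381, 13.2644) (4.5729, 10.3329) (10.5709, 0) (13, 0) (13, 13.2106)]  |A|=69.6804
5. ⊥bis P7·P3 via (5.235,6.38): [(12.1381, 13.2644) (4.5729, 10.3329) (9.6949, 1.5091) (11.0767, 0) (13, 0) (13, 13.2106)]  |A|=69.2987
6. ⊥bis P7·P4 via (5.93,5.175): [(12.1381, 13.2644) (4.5729, 10.3329) (8.5509, 3.48) (13, 0.6026) (13, 13.2106)]  |A|=64.1133
7. ⊥bis P7·P5 via (5.01,10.095): [(12.1381, 13.2644) (5.0548, 10.5197) (4.964, 9.6591) (8.5509, 3.48) (13, 0.6026) (13, 13.2106)]  |A|=63.9144
8. ⊥bis P7·P6 via (6.425,8.96): [(12.1381, 13.2644) (5.8614, 10.8322) (7.5617, 5.1841) (8.5509, 3.48) (13, 0.6026) (13, 13.2106)]  |A|=60.05
9. ⊥bis P7·P8 via (10.135,9.92): [(9.7051, 12.3217) (5.8614, 10.8322) (7.5617, 5.1841) (8.5509, 3.48) (11.646, 1.4783)]  |A|=32.3159
10. canonical 5-gon: [(9.7051, 12.3217) (5.8614, 10.8322) (7.5617, 5.1841) (8.5509, 3.48) (11.646, 1.4783)]
11. shoelace: 32.3159

Area of P7's cell: 32.3159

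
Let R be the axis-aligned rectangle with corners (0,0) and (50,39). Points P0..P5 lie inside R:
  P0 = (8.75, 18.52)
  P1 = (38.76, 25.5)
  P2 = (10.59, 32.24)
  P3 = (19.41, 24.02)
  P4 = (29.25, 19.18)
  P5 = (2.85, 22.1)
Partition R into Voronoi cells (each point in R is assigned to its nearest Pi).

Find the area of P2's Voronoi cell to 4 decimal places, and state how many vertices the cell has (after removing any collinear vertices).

Area of P2's cell: 224.8995 (5 vertices)

1. box [0,50]×[0,39]: [(0, 0) (50, 0) (50, 39) (0, 39)]
2. ⊥bis P2·P0 via (9.67,25.38): [(0, 26.6769) (50, 19.9713) (50, 39) (0, 39)]  |A|=783.7959
3. ⊥bis P2·P1 via (24.675,28.87): [(0, 26.6769) (23.3994, 23.5387) (27.0987, 39) (0, 39)]  |A|=353.6676
4. ⊥bis P2·P3 via (15,28.13): [(0, 26.6769) (12.1296, 25.0501) (25.1305, 39) (0, 39)]  |A|=250.0216
5. ⊥bis P2·P4 via (19.92,25.71): [(0, 26.6769) (12.1296, 25.0501) (25.1305, 39) (0, 39)]  |A|=250.0216
6. ⊥bis P2·P5 via (6.72,27.17): [(0, 32.2995) (8.9361, 25.4784) (12.1296, 25.0501) (25.1305, 39) (0, 39)]  |A|=224.8995
7. canonical 5-gon: [(0, 32.2995) (8.9361, 25.4784) (12.1296, 25.0501) (25.1305, 39) (0, 39)]
8. shoelace: 224.8995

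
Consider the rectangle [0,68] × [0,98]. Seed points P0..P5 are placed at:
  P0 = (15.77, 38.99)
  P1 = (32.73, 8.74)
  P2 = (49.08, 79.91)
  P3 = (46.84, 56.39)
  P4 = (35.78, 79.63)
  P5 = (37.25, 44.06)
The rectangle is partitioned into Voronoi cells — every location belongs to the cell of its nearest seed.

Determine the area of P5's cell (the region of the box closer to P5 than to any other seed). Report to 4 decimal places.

Area of P5's cell: 907.3532

1. box [0,68]×[0,98]: [(0, 0) (68, 0) (68, 98) (0, 98)]
2. ⊥bis P5·P0 via (26.51,41.525): [(36.3113, 0) (68, 0) (68, 98) (13.18, 98)]  |A|=4238.9264
3. ⊥bis P5·P1 via (34.99,26.4): [(29.9271, 27.0479) (68, 22.1756) (68, 98) (13.18, 98)]  |A|=3388.2243
4. ⊥bis P5·P2 via (43.165,61.985): [(19.8661, 69.6733) (29.9271, 27.0479) (68, 22.1756) (68, 53.7898)]  |A|=1547.7845
5. ⊥bis P5·P3 via (42.045,50.225): [(20.5015, 66.981) (29.9271, 27.0479) (68, 22.1756) (68, 30.0378)]  |A|=923.9436
6. ⊥bis P5·P4 via (36.515,61.845): [(27.5798, 61.4757) (21.8568, 61.2392) (29.9271, 27.0479) (68, 22.1756) (68, 30.0378)]  |A|=907.3532
7. canonical 5-gon: [(27.5798, 61.4757) (21.8568, 61.2392) (29.9271, 27.0479) (68, 22.1756) (68, 30.0378)]
8. shoelace: 907.3532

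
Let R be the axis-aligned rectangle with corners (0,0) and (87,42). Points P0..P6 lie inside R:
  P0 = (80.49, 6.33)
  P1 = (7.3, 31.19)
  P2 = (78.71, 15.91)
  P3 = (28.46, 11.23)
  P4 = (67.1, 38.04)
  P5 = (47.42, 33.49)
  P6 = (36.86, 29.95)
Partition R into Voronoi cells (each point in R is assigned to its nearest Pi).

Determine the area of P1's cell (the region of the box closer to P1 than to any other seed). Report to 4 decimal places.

Area of P1's cell: 621.3617

1. box [0,87]×[0,42]: [(0, 0) (87, 0) (87, 42) (0, 42)]
2. ⊥bis P1·P0 via (43.895,18.76): [(0, 0) (37.5229, 0) (51.7888, 42) (0, 42)]  |A|=1875.5456
3. ⊥bis P1·P2 via (43.005,23.55): [(0, 0) (37.5229, 0) (38.72, 3.5243) (46.9529, 42) (0, 42)]  |A|=1782.5126
4. ⊥bis P1·P3 via (17.88,21.21): [(0, 2.2551) (37.491, 42) (0, 42)]  |A|=745.0386
5. ⊥bis P1·P4 via (37.2,34.615): [(0, 2.2551) (36.4772, 40.9252) (36.3541, 42) (0, 42)]  |A|=744.4277
6. ⊥bis P1·P5 via (27.36,32.34): [(0, 2.2551) (27.4184, 31.3218) (26.8062, 42) (0, 42)]  |A|=687.9917
7. ⊥bis P1·P6 via (22.08,30.57): [(0, 2.2551) (21.8646, 25.4341) (22.5595, 42) (0, 42)]  |A|=621.3617
8. canonical 4-gon: [(0, 2.2551) (21.8646, 25.4341) (22.5595, 42) (0, 42)]
9. shoelace: 621.3617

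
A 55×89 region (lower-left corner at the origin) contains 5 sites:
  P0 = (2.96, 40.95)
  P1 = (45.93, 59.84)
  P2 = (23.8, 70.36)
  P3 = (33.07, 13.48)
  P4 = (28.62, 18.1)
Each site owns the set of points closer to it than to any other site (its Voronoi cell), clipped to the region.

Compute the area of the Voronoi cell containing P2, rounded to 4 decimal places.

1. box [0,55]×[0,89]: [(0, 0) (55, 0) (55, 89) (0, 89)]
2. ⊥bis P2·P0 via (13.38,55.655): [(0, 65.1361) (55, 26.163) (55, 89) (0, 89)]  |A|=2384.2757
3. ⊥bis P2·P1 via (34.865,65.1): [(0, 65.1361) (26.0928, 46.6467) (46.2264, 89) (0, 89)]  |A|=1290.2588
4. ⊥bis P2·P3 via (28.435,41.92): [(0, 65.1361) (26.0928, 46.6467) (46.2264, 89) (0, 89)]  |A|=1290.2588
5. ⊥bis P2·P4 via (26.21,44.23): [(0, 65.1361) (26.0928, 46.6467) (46.2264, 89) (0, 89)]  |A|=1290.2588
6. canonical 4-gon: [(0, 65.1361) (26.0928, 46.6467) (46.2264, 89) (0, 89)]
7. shoelace: 1290.2588

Area of P2's cell: 1290.2588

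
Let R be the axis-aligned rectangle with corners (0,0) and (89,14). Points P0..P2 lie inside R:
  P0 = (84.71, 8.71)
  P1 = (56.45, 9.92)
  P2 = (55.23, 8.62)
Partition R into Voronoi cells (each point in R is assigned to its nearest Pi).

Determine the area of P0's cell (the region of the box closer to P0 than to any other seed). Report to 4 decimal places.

1. box [0,89]×[0,14]: [(0, 0) (89, 0) (89, 14) (0, 14)]
2. ⊥bis P0·P1 via (70.58,9.315): [(70.1812, 0) (89, 0) (89, 14) (70.7806, 14)]  |A|=259.2677
3. ⊥bis P0·P2 via (69.97,8.665): [(70.1812, 0) (89, 0) (89, 14) (70.7806, 14)]  |A|=259.2677
4. canonical 4-gon: [(70.1812, 0) (89, 0) (89, 14) (70.7806, 14)]
5. shoelace: 259.2677

Area of P0's cell: 259.2677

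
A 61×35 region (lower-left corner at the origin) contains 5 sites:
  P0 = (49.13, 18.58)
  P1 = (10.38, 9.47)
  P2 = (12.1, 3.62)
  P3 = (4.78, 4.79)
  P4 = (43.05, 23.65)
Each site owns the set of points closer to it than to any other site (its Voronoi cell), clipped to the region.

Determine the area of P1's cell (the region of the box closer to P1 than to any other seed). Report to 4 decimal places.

1. box [0,61]×[0,35]: [(0, 0) (61, 0) (61, 35) (0, 35)]
2. ⊥bis P1·P0 via (29.755,14.025): [(0, 0) (33.0522, 0) (24.8238, 35) (0, 35)]  |A|=1012.8314
3. ⊥bis P1·P2 via (11.24,6.545): [(0, 3.2402) (30.2028, 12.1204) (24.8238, 35) (0, 35)]  |A|=763.5963
4. ⊥bis P1·P3 via (7.58,7.13): [(0, 16.2001) (8.6944, 5.7965) (30.2028, 12.1204) (24.8238, 35) (0, 35)]  |A|=707.2574
5. ⊥bis P1·P4 via (26.715,16.56): [(0, 16.2001) (8.6944, 5.7965) (28.8186, 11.7134) (18.7114, 35) (0, 35)]  |A|=619.1587
6. canonical 5-gon: [(0, 16.2001) (8.6944, 5.7965) (28.8186, 11.7134) (18.7114, 35) (0, 35)]
7. shoelace: 619.1587

Area of P1's cell: 619.1587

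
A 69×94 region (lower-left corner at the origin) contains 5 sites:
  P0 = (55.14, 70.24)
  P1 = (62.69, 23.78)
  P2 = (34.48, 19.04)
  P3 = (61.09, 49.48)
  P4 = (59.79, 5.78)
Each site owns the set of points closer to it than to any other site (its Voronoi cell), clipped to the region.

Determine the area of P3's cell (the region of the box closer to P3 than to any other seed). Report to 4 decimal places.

Area of P3's cell: 718.7150

1. box [0,69]×[0,94]: [(0, 0) (69, 0) (69, 94) (0, 94)]
2. ⊥bis P3·P0 via (58.115,59.86): [(0, 43.2037) (0, 0) (69, 0) (69, 62.9797)]  |A|=3663.3295
3. ⊥bis P3·P1 via (61.89,36.63): [(0, 43.2037) (0, 32.7769) (69, 37.0726) (69, 62.9797)]  |A|=1253.5193
4. ⊥bis P3·P2 via (47.785,34.26): [(28.2816, 51.3095) (46.1919, 35.6527) (69, 37.0726) (69, 62.9797)]  |A|=718.715
5. ⊥bis P3·P4 via (60.44,27.63): [(28.2816, 51.3095) (46.1919, 35.6527) (69, 37.0726) (69, 62.9797)]  |A|=718.715
6. canonical 4-gon: [(28.2816, 51.3095) (46.1919, 35.6527) (69, 37.0726) (69, 62.9797)]
7. shoelace: 718.715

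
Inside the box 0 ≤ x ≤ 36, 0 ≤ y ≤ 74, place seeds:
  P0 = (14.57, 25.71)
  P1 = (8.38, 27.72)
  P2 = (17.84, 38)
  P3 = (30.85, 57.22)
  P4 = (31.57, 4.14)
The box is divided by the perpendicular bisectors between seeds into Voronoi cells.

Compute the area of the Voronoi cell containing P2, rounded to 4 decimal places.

1. box [0,36]×[0,74]: [(0, 0) (36, 0) (36, 74) (0, 74)]
2. ⊥bis P2·P0 via (16.205,31.855): [(0, 36.1667) (36, 26.5881) (36, 74) (0, 74)]  |A|=1534.4134
3. ⊥bis P2·P1 via (13.11,32.86): [(0, 44.9243) (13.3875, 32.6047) (36, 26.5881) (36, 74) (0, 74)]  |A|=1475.7924
4. ⊥bis P2·P3 via (24.345,47.61): [(0, 64.0891) (0, 44.9243) (13.3875, 32.6047) (36, 26.5881) (36, 39.7207)]  |A|=680.3697
5. ⊥bis P2·P4 via (24.705,21.07): [(0, 64.0891) (0, 44.9243) (13.3875, 32.6047) (36, 26.5881) (36, 39.7207)]  |A|=680.3697
6. canonical 5-gon: [(0, 64.0891) (0, 44.9243) (13.3875, 32.6047) (36, 26.5881) (36, 39.7207)]
7. shoelace: 680.3697

Area of P2's cell: 680.3697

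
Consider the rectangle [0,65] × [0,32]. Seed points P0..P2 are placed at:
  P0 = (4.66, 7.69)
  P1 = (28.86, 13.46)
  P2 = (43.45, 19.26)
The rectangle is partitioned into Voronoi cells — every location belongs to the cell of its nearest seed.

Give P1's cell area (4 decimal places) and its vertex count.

1. box [0,65]×[0,32]: [(0, 0) (65, 0) (65, 32) (0, 32)]
2. ⊥bis P1·P0 via (16.76,10.575): [(19.2814, 0) (65, 0) (65, 32) (11.6516, 32)]  |A|=1585.0714
3. ⊥bis P1·P2 via (36.155,16.36): [(19.2814, 0) (42.6586, 0) (29.9376, 32) (11.6516, 32)]  |A|=666.611
4. canonical 4-gon: [(19.2814, 0) (42.6586, 0) (29.9376, 32) (11.6516, 32)]
5. shoelace: 666.611

Area of P1's cell: 666.6110 (4 vertices)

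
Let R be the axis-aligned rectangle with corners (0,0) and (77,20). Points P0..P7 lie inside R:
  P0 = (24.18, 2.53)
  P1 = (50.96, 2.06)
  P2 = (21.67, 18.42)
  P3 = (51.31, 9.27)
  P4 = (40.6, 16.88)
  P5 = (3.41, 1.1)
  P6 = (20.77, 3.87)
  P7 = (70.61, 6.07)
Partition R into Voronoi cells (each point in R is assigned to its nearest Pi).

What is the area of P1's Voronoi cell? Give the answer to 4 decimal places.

1. box [0,77]×[0,20]: [(0, 0) (77, 0) (77, 20) (0, 20)]
2. ⊥bis P1·P0 via (37.57,2.295): [(37.5297, 0) (77, 0) (77, 20) (37.8807, 20)]  |A|=785.8955
3. ⊥bis P1·P2 via (36.315,10.24): [(37.7547, 12.8175) (37.5297, 0) (77, 0) (77, 20) (41.7665, 20)]  |A|=771.9408
4. ⊥bis P1·P3 via (51.135,5.665): [(37.6406, 6.3201) (37.5297, 0) (77, 0) (77, 4.4094)]  |A|=211.5033
5. ⊥bis P1·P4 via (45.78,9.47): [(41.0381, 6.1551) (37.5955, 3.7486) (37.5297, 0) (77, 0) (77, 4.4094)]  |A|=207.1314
6. ⊥bis P1·P5 via (27.185,1.58): [(41.0381, 6.1551) (37.5955, 3.7486) (37.5297, 0) (77, 0) (77, 4.4094)]  |A|=207.1314
7. ⊥bis P1·P6 via (35.865,2.965): [(41.0381, 6.1551) (37.5955, 3.7486) (37.5297, 0) (77, 0) (77, 4.4094)]  |A|=207.1314
8. ⊥bis P1·P7 via (60.785,4.065): [(60.5518, 5.2079) (41.0381, 6.1551) (37.5955, 3.7486) (37.5297, 0) (61.6145, 0)]  |A|=130.805
9. canonical 5-gon: [(60.5518, 5.2079) (41.0381, 6.1551) (37.5955, 3.7486) (37.5297, 0) (61.6145, 0)]
10. shoelace: 130.805

Area of P1's cell: 130.8050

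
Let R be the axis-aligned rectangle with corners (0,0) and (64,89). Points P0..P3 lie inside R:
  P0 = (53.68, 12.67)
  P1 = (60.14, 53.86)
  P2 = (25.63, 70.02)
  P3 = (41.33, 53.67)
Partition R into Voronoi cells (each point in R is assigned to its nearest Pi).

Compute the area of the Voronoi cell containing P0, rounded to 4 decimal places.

Area of P0's cell: 1784.8659

1. box [0,64]×[0,89]: [(0, 0) (64, 0) (64, 89) (0, 89)]
2. ⊥bis P0·P1 via (56.91,33.265): [(0, 42.1904) (0, 0) (64, 0) (64, 32.153)]  |A|=2378.9913
3. ⊥bis P0·P2 via (39.655,41.345): [(31.3356, 37.2759) (0, 21.9497) (0, 0) (64, 0) (64, 32.153)]  |A|=2061.8633
4. ⊥bis P0·P3 via (47.505,33.17): [(50.9326, 34.2025) (0, 18.8606) (0, 0) (64, 0) (64, 32.153)]  |A|=1784.8659
5. canonical 5-gon: [(50.9326, 34.2025) (0, 18.8606) (0, 0) (64, 0) (64, 32.153)]
6. shoelace: 1784.8659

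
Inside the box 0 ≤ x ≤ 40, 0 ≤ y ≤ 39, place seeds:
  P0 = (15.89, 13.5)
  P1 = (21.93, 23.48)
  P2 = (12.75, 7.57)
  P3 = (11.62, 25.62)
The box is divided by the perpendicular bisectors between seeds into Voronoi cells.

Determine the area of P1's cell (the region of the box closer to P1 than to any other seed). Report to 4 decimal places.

Area of P1's cell: 589.9865

1. box [0,40]×[0,39]: [(0, 0) (40, 0) (40, 39) (0, 39)]
2. ⊥bis P1·P0 via (18.91,18.49): [(0, 29.9345) (40, 5.7261) (40, 39) (0, 39)]  |A|=846.7872
3. ⊥bis P1·P2 via (17.34,15.525): [(0, 29.9345) (40, 5.7261) (40, 39) (0, 39)]  |A|=846.7872
4. ⊥bis P1·P3 via (16.775,24.55): [(15.8958, 20.3142) (40, 5.7261) (40, 39) (19.7743, 39)]  |A|=589.9865
5. canonical 4-gon: [(15.8958, 20.3142) (40, 5.7261) (40, 39) (19.7743, 39)]
6. shoelace: 589.9865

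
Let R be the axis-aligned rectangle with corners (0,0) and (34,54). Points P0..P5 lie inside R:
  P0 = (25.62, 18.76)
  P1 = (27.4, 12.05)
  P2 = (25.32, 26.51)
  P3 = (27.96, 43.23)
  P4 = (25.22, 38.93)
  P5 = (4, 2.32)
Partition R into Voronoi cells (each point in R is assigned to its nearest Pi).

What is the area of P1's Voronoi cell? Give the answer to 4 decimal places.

Area of P1's cell: 268.4843

1. box [0,34]×[0,54]: [(0, 0) (34, 0) (34, 54) (0, 54)]
2. ⊥bis P1·P0 via (26.51,15.405): [(0, 8.3725) (0, 0) (34, 0) (34, 17.3919)]  |A|=437.9958
3. ⊥bis P1·P2 via (26.36,19.28): [(0, 8.3725) (0, 0) (34, 0) (34, 17.3919)]  |A|=437.9958
4. ⊥bis P1·P3 via (27.68,27.64): [(0, 8.3725) (0, 0) (34, 0) (34, 17.3919)]  |A|=437.9958
5. ⊥bis P1·P4 via (26.31,25.49): [(0, 8.3725) (0, 0) (34, 0) (34, 17.3919)]  |A|=437.9958
6. ⊥bis P1·P5 via (15.7,7.185): [(13.6955, 12.0056) (18.6876, 0) (34, 0) (34, 17.3919)]  |A|=268.4843
7. canonical 4-gon: [(13.6955, 12.0056) (18.6876, 0) (34, 0) (34, 17.3919)]
8. shoelace: 268.4843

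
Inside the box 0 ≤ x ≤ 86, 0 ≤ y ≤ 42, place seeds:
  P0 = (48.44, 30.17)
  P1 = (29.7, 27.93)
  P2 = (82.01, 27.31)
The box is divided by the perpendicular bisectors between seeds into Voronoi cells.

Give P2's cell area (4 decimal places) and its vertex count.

1. box [0,86]×[0,42]: [(0, 0) (86, 0) (86, 42) (0, 42)]
2. ⊥bis P2·P0 via (65.225,28.74): [(62.7765, 0) (86, 0) (86, 42) (66.3547, 42)]  |A|=900.2452
3. ⊥bis P2·P1 via (55.855,27.62): [(62.7765, 0) (86, 0) (86, 42) (66.3547, 42)]  |A|=900.2452
4. canonical 4-gon: [(62.7765, 0) (86, 0) (86, 42) (66.3547, 42)]
5. shoelace: 900.2452

Area of P2's cell: 900.2452 (4 vertices)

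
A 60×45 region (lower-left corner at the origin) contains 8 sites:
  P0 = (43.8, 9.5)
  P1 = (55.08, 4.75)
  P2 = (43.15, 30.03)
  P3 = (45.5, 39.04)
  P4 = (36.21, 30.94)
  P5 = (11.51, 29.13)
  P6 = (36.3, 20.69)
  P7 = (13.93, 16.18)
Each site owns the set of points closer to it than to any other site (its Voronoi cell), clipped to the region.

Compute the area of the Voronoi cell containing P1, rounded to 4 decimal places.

1. box [0,60]×[0,45]: [(0, 0) (60, 0) (60, 45) (0, 45)]
2. ⊥bis P1·P0 via (49.44,7.125): [(46.4397, 0) (60, 0) (60, 32.2022)]  |A|=218.3364
3. ⊥bis P1·P2 via (49.115,17.39): [(54.9152, 20.1272) (46.4397, 0) (60, 0) (60, 22.5268)]  |A|=193.7377
4. ⊥bis P1·P3 via (50.29,21.895): [(54.9152, 20.1272) (46.4397, 0) (60, 0) (60, 22.5268)]  |A|=193.7377
5. ⊥bis P1·P4 via (45.645,17.845): [(54.9152, 20.1272) (46.4397, 0) (60, 0) (60, 22.5268)]  |A|=193.7377
6. ⊥bis P1·P5 via (33.295,16.94): [(54.9152, 20.1272) (46.4397, 0) (60, 0) (60, 22.5268)]  |A|=193.7377
7. ⊥bis P1·P6 via (45.69,12.72): [(54.9152, 20.1272) (46.4397, 0) (60, 0) (60, 22.5268)]  |A|=193.7377
8. ⊥bis P1·P7 via (34.505,10.465): [(54.9152, 20.1272) (46.4397, 0) (60, 0) (60, 22.5268)]  |A|=193.7377
9. canonical 4-gon: [(54.9152, 20.1272) (46.4397, 0) (60, 0) (60, 22.5268)]
10. shoelace: 193.7377

Area of P1's cell: 193.7377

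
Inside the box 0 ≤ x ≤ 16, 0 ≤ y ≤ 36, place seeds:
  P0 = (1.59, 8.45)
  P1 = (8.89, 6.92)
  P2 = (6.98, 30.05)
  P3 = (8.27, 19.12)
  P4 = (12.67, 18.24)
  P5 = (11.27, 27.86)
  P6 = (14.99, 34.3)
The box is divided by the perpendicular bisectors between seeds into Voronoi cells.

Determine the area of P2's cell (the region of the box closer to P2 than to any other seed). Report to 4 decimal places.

1. box [0,16]×[0,36]: [(0, 0) (16, 0) (16, 36) (0, 36)]
2. ⊥bis P2·P0 via (4.285,19.25): [(0, 20.3193) (16, 16.3267) (16, 36) (0, 36)]  |A|=282.8325
3. ⊥bis P2·P1 via (7.935,18.485): [(0, 20.3193) (7.496, 18.4487) (16, 19.151) (16, 36) (0, 36)]  |A|=270.8235
4. ⊥bis P2·P3 via (7.625,24.585): [(0, 23.6851) (16, 25.5734) (16, 36) (0, 36)]  |A|=181.9319
5. ⊥bis P2·P4 via (9.825,24.145): [(0, 23.6851) (11.7483, 25.0717) (16, 27.1201) (16, 36) (0, 36)]  |A|=178.644
6. ⊥bis P2·P5 via (9.125,28.955): [(0, 23.6851) (6.8473, 24.4932) (12.7214, 36) (0, 36)]  |A|=115.3533
7. ⊥bis P2·P6 via (10.985,32.175): [(0, 23.6851) (6.8473, 24.4932) (10.8748, 32.3827) (8.9555, 36) (0, 36)]  |A|=108.5421
8. canonical 5-gon: [(0, 23.6851) (6.8473, 24.4932) (10.8748, 32.3827) (8.9555, 36) (0, 36)]
9. shoelace: 108.5421

Area of P2's cell: 108.5421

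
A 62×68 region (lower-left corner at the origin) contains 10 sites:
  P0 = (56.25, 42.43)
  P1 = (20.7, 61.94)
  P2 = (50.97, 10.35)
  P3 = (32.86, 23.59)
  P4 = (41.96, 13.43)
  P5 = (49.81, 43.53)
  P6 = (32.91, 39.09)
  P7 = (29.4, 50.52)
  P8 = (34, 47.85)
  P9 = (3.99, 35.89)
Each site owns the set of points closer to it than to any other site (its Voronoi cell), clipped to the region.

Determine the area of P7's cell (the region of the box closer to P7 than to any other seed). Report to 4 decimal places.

1. box [0,62]×[0,68]: [(0, 0) (62, 0) (62, 68) (0, 68)]
2. ⊥bis P7·P0 via (42.825,46.475): [(0, 0) (28.8219, 0) (49.3106, 68) (0, 68)]  |A|=2656.5042
3. ⊥bis P7·P1 via (25.05,56.23): [(0, 37.1464) (0, 0) (28.8219, 0) (49.3106, 68) (40.4998, 68)]  |A|=2031.7211
4. ⊥bis P7·P2 via (40.185,30.435): [(0, 37.1464) (0, 8.8569) (37.5688, 29.0302) (49.3106, 68) (40.4998, 68)]  |A|=1446.9957
5. ⊥bis P7·P3 via (31.13,37.055): [(0, 37.1464) (0, 33.0554) (40.3434, 38.2387) (49.3106, 68) (40.4998, 68)]  |A|=813.8811
6. ⊥bis P7·P4 via (35.68,31.975): [(0, 37.1464) (0, 33.0554) (40.3434, 38.2387) (49.3106, 68) (40.4998, 68)]  |A|=813.8811
7. ⊥bis P7·P5 via (39.605,47.025): [(0, 37.1464) (0, 33.0554) (36.4234, 37.7351) (46.7885, 68) (40.4998, 68)]  |A|=719.6425
8. ⊥bis P7·P6 via (31.155,44.805): [(0, 37.1464) (0, 35.2377) (39.7485, 47.4439) (46.7885, 68) (40.4998, 68)]  |A|=507.236
9. ⊥bis P7·P8 via (31.7,49.185): [(0, 37.1464) (0, 35.2377) (28.7245, 44.0586) (42.6209, 68) (40.4998, 68)]  |A|=355.9579
10. ⊥bis P7·P9 via (16.695,43.205): [(14.0296, 47.8344) (18.0847, 40.7913) (28.7245, 44.0586) (42.6209, 68) (40.4998, 68)]  |A|=267.6225
11. canonical 5-gon: [(14.0296, 47.8344) (18.0847, 40.7913) (28.7245, 44.0586) (42.6209, 68) (40.4998, 68)]
12. shoelace: 267.6225

Area of P7's cell: 267.6225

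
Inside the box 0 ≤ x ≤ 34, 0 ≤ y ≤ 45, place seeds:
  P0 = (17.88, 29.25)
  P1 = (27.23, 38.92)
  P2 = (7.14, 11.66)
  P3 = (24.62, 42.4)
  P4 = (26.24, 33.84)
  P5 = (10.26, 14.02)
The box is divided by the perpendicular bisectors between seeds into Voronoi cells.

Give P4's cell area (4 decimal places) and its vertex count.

Area of P4's cell: 192.2523 (5 vertices)

1. box [0,34]×[0,45]: [(0, 0) (34, 0) (34, 45) (0, 45)]
2. ⊥bis P4·P0 via (22.06,31.545): [(34, 9.7981) (34, 45) (14.6726, 45)]  |A|=340.1804
3. ⊥bis P4·P1 via (26.735,36.38): [(18.5271, 37.9796) (34, 9.7981) (34, 34.9642)]  |A|=194.6957
4. ⊥bis P4·P2 via (16.69,22.75): [(18.5271, 37.9796) (34, 9.7981) (34, 34.9642)]  |A|=194.6957
5. ⊥bis P4·P3 via (25.43,38.12): [(21.5624, 37.388) (19.107, 36.9234) (34, 9.7981) (34, 34.9642)]  |A|=193.2644
6. ⊥bis P4·P5 via (18.25,23.93): [(21.5624, 37.388) (19.107, 36.9234) (32.5879, 12.37) (34, 11.2315) (34, 34.9642)]  |A|=192.2523
7. canonical 5-gon: [(21.5624, 37.388) (19.107, 36.9234) (32.5879, 12.37) (34, 11.2315) (34, 34.9642)]
8. shoelace: 192.2523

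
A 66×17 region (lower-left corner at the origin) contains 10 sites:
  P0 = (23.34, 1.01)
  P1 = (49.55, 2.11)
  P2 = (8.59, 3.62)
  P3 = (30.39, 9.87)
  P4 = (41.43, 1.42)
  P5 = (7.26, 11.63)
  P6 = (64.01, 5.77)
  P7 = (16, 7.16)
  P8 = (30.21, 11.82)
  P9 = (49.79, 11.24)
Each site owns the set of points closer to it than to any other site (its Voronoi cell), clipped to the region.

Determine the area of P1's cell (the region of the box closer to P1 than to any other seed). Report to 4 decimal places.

Area of P1's cell: 77.0041

1. box [0,66]×[0,17]: [(0, 0) (66, 0) (66, 17) (0, 17)]
2. ⊥bis P1·P0 via (36.445,1.56): [(36.5105, 0) (66, 0) (66, 17) (35.797, 17)]  |A|=507.3865
3. ⊥bis P1·P2 via (29.07,2.865): [(36.5105, 0) (66, 0) (66, 17) (35.797, 17)]  |A|=507.3865
4. ⊥bis P1·P3 via (39.97,5.99): [(37.544, 0) (66, 0) (66, 17) (44.4292, 17)]  |A|=425.2282
5. ⊥bis P1·P4 via (45.49,1.765): [(44.2359, 16.5229) (45.64, 0) (66, 0) (66, 17) (44.4292, 17)]  |A|=358.3435
6. ⊥bis P1·P5 via (28.405,6.87): [(44.2359, 16.5229) (45.64, 0) (66, 0) (66, 17) (44.4292, 17)]  |A|=358.3435
7. ⊥bis P1·P6 via (56.78,3.94): [(44.2359, 16.5229) (45.64, 0) (57.7773, 0) (53.4744, 17) (44.4292, 17)]  |A|=181.9822
8. ⊥bis P1·P7 via (32.775,4.635): [(44.2359, 16.5229) (45.64, 0) (57.7773, 0) (53.4744, 17) (44.4292, 17)]  |A|=181.9822
9. ⊥bis P1·P8 via (39.88,6.965): [(44.3, 15.7687) (45.64, 0) (57.7773, 0) (53.4744, 17) (44.9183, 17)]  |A|=181.593
10. ⊥bis P1·P9 via (49.67,6.675): [(45.0625, 6.7961) (45.64, 0) (57.7773, 0) (56.1307, 6.5052)]  |A|=77.0041
11. canonical 4-gon: [(45.0625, 6.7961) (45.64, 0) (57.7773, 0) (56.1307, 6.5052)]
12. shoelace: 77.0041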